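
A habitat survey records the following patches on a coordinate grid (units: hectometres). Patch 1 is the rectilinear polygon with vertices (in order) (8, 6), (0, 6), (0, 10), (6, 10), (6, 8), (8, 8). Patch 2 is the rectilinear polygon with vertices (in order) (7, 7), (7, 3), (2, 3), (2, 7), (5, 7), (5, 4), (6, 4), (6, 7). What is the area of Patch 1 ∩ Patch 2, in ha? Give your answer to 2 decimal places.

4.00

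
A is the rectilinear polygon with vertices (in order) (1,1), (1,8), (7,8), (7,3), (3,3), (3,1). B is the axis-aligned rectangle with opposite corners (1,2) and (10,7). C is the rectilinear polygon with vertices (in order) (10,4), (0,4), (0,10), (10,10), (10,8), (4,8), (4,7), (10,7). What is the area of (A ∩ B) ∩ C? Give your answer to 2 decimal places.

The region (A ∩ B) ∩ C is the polygon with vertices (4,7), (7,7), (7,4), (1,4), (1,7).
By the shoelace formula its area is 18.00.

18.00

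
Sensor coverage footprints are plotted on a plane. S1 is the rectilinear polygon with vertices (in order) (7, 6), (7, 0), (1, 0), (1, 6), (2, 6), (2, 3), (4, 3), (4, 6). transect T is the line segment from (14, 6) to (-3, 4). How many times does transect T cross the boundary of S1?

4

The segment meets the boundary at (1,4.471), (2,4.588), (4,4.824), (7,5.176).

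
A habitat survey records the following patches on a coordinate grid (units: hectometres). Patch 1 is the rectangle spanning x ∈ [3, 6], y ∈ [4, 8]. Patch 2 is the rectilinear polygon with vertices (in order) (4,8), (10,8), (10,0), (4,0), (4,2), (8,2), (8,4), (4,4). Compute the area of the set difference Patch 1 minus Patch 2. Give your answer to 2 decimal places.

|Patch 1| = 12, |Patch 1∩Patch 2| = 8.
|Patch 1 ∖ Patch 2| = |Patch 1| − |Patch 1∩Patch 2| = 12 − 8 = 4.00.

4.00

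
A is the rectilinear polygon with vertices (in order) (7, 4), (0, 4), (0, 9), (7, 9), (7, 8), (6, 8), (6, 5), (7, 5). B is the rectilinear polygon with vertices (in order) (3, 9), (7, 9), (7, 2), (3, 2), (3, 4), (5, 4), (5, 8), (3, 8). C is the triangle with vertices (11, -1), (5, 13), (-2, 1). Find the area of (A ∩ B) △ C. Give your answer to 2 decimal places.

|A ∩ B| = 9.
|(A ∩ B) ∩ C| = 8.9048.
|(A ∩ B) △ C| = 9 + 85 − 17.8095 = 76.19.

76.19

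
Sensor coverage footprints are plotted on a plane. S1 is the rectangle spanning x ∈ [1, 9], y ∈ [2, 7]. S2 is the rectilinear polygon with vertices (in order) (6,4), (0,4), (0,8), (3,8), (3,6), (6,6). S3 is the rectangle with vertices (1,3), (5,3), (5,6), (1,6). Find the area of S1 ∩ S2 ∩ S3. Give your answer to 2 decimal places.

The intersection is the polygon with vertices (5,6), (5,4), (1,4), (1,6), (3,6).
By the shoelace formula its area is 8.00.

8.00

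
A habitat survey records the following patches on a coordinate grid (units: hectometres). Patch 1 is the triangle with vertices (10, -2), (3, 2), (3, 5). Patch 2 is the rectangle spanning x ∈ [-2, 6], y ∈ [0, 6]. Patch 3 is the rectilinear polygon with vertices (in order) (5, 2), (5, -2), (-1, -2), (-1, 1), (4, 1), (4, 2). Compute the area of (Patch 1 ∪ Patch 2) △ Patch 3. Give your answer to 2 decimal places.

56.43

|Patch 1 ∪ Patch 2| = 51.4286.
|(Patch 1 ∪ Patch 2) ∩ Patch 3| = 7.
|(Patch 1 ∪ Patch 2) △ Patch 3| = 51.4286 + 19 − 14 = 56.43.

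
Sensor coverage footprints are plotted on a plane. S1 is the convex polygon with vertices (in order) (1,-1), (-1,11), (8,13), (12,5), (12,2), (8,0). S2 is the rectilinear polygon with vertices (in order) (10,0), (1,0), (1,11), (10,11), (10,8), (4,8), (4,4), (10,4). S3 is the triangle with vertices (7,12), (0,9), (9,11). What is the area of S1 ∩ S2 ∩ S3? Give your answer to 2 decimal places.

The intersection is the polygon with vertices (1,9.429), (4.667,11), (9,11), (1,9.222).
By the shoelace formula its area is 4.23.

4.23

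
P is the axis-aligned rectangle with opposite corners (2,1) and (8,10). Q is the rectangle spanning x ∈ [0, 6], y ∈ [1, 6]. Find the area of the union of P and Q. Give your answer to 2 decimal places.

64.00

By inclusion–exclusion:
Individual areas: |P| = 54, |Q| = 30.
|P∩Q|: x∈[2,6], y∈[1,6] → 4·5 = 20.
|P ∪ Q| = 84 − 20 = 64.00.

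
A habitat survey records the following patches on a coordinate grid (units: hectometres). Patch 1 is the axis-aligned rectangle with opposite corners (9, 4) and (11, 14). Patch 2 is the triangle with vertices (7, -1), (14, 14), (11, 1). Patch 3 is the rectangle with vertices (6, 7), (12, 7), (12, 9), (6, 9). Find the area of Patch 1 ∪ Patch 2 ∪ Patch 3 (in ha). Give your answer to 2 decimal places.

46.50

By inclusion–exclusion:
Individual areas: |Patch 1| = 20, |Patch 2| = 23, |Patch 3| = 12.
|Patch 1∩Patch 2| = 2.9762.
|Patch 1∩Patch 3|: x∈[9,11], y∈[7,9] → 2·2 = 4.
|Patch 2∩Patch 3| = 1.6.
|Patch 1∩Patch 2∩Patch 3| = 0.0762.
|Patch 1 ∪ Patch 2 ∪ Patch 3| = 55 − 8.5762 + 0.0762 = 46.50.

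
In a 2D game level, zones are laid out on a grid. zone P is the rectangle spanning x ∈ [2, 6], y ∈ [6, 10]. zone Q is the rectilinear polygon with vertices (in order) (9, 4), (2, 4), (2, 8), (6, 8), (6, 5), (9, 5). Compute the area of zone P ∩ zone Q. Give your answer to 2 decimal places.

The intersection is the polygon with vertices (6,6), (2,6), (2,8), (6,8).
By the shoelace formula its area is 8.00.

8.00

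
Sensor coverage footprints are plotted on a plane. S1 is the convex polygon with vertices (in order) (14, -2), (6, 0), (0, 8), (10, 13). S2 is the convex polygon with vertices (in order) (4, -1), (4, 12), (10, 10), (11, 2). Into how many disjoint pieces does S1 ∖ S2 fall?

S1 ∖ S2 splits into 2 disjoint pieces (area 34.0579, area 14.6667).

2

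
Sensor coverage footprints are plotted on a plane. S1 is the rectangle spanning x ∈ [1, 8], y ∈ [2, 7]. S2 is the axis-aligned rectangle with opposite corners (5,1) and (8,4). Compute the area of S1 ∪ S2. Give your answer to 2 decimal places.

38.00

By inclusion–exclusion:
Individual areas: |S1| = 35, |S2| = 9.
|S1∩S2|: x∈[5,8], y∈[2,4] → 3·2 = 6.
|S1 ∪ S2| = 44 − 6 = 38.00.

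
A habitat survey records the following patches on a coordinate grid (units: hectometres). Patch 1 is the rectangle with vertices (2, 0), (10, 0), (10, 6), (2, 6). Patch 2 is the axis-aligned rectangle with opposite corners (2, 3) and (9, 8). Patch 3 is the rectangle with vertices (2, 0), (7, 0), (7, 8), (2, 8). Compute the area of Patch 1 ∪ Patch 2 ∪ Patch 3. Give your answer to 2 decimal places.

62.00

By inclusion–exclusion:
Individual areas: |Patch 1| = 48, |Patch 2| = 35, |Patch 3| = 40.
|Patch 1∩Patch 2|: x∈[2,9], y∈[3,6] → 7·3 = 21.
|Patch 1∩Patch 3|: x∈[2,7], y∈[0,6] → 5·6 = 30.
|Patch 2∩Patch 3|: x∈[2,7], y∈[3,8] → 5·5 = 25.
|Patch 1∩Patch 2∩Patch 3| = 15.
|Patch 1 ∪ Patch 2 ∪ Patch 3| = 123 − 76 + 15 = 62.00.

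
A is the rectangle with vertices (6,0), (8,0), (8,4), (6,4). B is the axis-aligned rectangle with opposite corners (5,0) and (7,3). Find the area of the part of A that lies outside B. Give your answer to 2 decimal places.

|A∩B|: x∈[6,7], y∈[0,3] → 1·3 = 3.
|A| = 8.
|A ∖ B| = |A| − |A∩B| = 8 − 3 = 5.00.

5.00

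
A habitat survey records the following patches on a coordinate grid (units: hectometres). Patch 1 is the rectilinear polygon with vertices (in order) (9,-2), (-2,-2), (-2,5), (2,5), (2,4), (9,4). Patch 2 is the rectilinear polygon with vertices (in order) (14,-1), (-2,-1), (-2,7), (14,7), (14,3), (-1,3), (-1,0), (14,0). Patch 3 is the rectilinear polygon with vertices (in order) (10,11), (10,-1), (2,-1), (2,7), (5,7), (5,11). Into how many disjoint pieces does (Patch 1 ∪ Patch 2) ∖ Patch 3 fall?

3

(Patch 1 ∪ Patch 2) ∖ Patch 3 splits into 3 disjoint pieces (area 43, area 16, area 4).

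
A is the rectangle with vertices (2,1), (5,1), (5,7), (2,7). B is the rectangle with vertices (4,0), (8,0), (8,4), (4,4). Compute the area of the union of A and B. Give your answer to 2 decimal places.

By inclusion–exclusion:
Individual areas: |A| = 18, |B| = 16.
|A∩B|: x∈[4,5], y∈[1,4] → 1·3 = 3.
|A ∪ B| = 34 − 3 = 31.00.

31.00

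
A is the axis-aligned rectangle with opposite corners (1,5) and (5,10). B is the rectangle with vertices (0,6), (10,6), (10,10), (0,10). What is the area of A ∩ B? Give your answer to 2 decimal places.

16.00

|A∩B|: x∈[1,5], y∈[6,10] → 4·4 = 16.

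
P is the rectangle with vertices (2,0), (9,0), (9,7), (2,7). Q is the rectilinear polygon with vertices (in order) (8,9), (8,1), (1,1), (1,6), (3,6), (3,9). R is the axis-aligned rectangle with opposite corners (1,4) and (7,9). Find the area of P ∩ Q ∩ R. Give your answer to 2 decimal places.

The intersection is the polygon with vertices (2,6), (3,6), (3,7), (7,7), (7,4), (2,4).
By the shoelace formula its area is 14.00.

14.00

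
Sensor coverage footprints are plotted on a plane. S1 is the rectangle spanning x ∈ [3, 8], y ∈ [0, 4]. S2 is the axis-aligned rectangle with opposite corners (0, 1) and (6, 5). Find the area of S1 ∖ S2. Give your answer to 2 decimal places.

11.00

|S1∩S2|: x∈[3,6], y∈[1,4] → 3·3 = 9.
|S1| = 20.
|S1 ∖ S2| = |S1| − |S1∩S2| = 20 − 9 = 11.00.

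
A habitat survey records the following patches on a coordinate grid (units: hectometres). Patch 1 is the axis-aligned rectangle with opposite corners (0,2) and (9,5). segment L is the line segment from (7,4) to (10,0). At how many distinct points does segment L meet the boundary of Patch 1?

1

The segment meets the boundary at (8.5,2).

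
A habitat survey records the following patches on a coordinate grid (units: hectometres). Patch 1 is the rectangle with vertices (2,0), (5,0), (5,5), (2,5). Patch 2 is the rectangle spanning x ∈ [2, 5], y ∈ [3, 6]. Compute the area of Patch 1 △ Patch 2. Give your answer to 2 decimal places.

12.00

|Patch 1∩Patch 2|: x∈[2,5], y∈[3,5] → 3·2 = 6.
|Patch 1 △ Patch 2| = |Patch 1| + |Patch 2| − 2·|Patch 1∩Patch 2| = 15 + 9 − 12 = 12.00.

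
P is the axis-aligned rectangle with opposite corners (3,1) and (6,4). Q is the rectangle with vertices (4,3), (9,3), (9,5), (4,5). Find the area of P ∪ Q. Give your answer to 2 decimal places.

By inclusion–exclusion:
Individual areas: |P| = 9, |Q| = 10.
|P∩Q|: x∈[4,6], y∈[3,4] → 2·1 = 2.
|P ∪ Q| = 19 − 2 = 17.00.

17.00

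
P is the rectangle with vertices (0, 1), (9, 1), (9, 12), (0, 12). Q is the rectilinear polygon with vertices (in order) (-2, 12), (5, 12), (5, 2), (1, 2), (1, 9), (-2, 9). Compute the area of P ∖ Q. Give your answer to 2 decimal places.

|P| = 99, |P∩Q| = 43.
|P ∖ Q| = |P| − |P∩Q| = 99 − 43 = 56.00.

56.00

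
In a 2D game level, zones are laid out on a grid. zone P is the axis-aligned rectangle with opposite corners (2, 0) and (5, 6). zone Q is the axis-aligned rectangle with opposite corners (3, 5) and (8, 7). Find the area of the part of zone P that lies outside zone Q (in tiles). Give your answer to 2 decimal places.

|zone P∩zone Q|: x∈[3,5], y∈[5,6] → 2·1 = 2.
|zone P| = 18.
|zone P ∖ zone Q| = |zone P| − |zone P∩zone Q| = 18 − 2 = 16.00.

16.00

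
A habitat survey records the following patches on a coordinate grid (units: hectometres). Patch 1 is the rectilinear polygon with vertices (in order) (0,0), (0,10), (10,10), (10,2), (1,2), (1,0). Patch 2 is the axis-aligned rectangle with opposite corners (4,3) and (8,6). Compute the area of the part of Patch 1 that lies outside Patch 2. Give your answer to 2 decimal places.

|Patch 1| = 82, |Patch 1∩Patch 2| = 12.
|Patch 1 ∖ Patch 2| = |Patch 1| − |Patch 1∩Patch 2| = 82 − 12 = 70.00.

70.00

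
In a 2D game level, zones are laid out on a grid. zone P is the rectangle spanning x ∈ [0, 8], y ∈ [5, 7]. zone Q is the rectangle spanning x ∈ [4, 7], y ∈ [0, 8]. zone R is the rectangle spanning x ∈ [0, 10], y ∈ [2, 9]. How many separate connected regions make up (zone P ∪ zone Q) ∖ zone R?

1

(zone P ∪ zone Q) ∖ zone R is a single connected region.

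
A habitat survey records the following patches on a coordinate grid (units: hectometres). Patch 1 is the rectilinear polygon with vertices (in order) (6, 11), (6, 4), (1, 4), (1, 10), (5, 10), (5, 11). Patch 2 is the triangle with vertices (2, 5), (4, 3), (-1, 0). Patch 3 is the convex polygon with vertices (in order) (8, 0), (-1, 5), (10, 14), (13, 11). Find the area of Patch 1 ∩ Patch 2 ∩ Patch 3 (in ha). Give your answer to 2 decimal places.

The intersection is the polygon with vertices (2,5), (3,4), (1.4,4).
By the shoelace formula its area is 0.80.

0.80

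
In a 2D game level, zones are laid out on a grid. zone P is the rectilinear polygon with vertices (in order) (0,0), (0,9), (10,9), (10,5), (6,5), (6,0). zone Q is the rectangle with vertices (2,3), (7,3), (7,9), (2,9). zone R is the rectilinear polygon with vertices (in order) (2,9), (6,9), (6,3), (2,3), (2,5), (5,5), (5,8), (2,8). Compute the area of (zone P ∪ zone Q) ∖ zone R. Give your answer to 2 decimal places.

57.00

|zone P ∪ zone Q| = 72.
|(zone P ∪ zone Q) ∩ zone R| = 15.
|(zone P ∪ zone Q) ∖ zone R| = 72 − 15 = 57.00.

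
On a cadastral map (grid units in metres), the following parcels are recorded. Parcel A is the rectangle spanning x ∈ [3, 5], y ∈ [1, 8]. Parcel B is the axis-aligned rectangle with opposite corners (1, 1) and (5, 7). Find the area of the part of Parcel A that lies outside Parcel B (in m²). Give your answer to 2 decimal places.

2.00

|Parcel A∩Parcel B|: x∈[3,5], y∈[1,7] → 2·6 = 12.
|Parcel A| = 14.
|Parcel A ∖ Parcel B| = |Parcel A| − |Parcel A∩Parcel B| = 14 − 12 = 2.00.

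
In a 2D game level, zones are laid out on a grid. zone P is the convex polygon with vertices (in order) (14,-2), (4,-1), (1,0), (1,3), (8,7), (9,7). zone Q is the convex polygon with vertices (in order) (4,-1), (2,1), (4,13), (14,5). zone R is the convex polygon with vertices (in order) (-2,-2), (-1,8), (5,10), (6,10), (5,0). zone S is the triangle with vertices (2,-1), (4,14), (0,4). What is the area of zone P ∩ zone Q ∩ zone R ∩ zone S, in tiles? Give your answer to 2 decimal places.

0.66

The intersection is the polygon with vertices (2.474,3.842), (2.66,3.949), (2.235,0.765), (2,1).
By the shoelace formula its area is 0.66.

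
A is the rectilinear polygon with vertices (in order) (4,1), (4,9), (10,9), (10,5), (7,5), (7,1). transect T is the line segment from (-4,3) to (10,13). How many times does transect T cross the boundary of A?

2

The segment meets the boundary at (4.4,9), (4,8.714).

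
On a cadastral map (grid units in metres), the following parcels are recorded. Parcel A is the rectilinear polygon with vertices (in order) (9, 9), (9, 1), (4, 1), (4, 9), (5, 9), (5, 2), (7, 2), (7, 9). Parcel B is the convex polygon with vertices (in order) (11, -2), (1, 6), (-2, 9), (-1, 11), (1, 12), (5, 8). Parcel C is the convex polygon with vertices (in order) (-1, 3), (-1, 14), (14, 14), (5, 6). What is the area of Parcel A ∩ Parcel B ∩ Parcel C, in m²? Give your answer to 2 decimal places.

2.75

The intersection is the polygon with vertices (5,8), (5,6), (4,5.5), (4,9).
By the shoelace formula its area is 2.75.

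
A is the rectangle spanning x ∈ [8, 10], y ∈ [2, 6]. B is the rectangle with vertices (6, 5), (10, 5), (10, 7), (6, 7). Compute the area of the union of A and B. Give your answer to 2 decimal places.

By inclusion–exclusion:
Individual areas: |A| = 8, |B| = 8.
|A∩B|: x∈[8,10], y∈[5,6] → 2·1 = 2.
|A ∪ B| = 16 − 2 = 14.00.

14.00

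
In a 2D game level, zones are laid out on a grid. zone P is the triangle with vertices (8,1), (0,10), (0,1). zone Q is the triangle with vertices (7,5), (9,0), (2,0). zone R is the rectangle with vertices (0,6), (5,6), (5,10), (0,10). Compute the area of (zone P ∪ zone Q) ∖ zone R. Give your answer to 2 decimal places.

39.77

|zone P ∪ zone Q| = 46.8824.
|(zone P ∪ zone Q) ∩ zone R| = 7.1111.
|(zone P ∪ zone Q) ∖ zone R| = 46.8824 − 7.1111 = 39.77.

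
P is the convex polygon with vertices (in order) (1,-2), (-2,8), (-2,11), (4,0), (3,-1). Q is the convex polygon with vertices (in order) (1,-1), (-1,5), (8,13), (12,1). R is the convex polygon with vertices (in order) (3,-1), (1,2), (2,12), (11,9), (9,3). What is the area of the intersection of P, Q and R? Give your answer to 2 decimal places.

7.11

The intersection is the polygon with vertices (3.444,-0.556), (2.784,-0.676), (1,2), (1.296,4.958), (4,0).
By the shoelace formula its area is 7.11.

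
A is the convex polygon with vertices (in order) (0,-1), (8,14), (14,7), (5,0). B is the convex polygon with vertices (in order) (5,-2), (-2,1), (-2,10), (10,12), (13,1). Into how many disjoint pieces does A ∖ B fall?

A ∖ B splits into 3 disjoint pieces (area 0.7555, area 3.6352, area 8.1764).

3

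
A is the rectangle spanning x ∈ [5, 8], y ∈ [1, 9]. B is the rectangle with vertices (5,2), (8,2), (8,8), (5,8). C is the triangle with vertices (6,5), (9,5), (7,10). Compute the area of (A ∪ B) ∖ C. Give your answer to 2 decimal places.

|A ∪ B| = 24.
|(A ∪ B) ∩ C| = 5.95.
|(A ∪ B) ∖ C| = 24 − 5.95 = 18.05.

18.05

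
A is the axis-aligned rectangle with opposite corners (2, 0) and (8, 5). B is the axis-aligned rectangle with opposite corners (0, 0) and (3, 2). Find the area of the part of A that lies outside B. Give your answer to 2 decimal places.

|A∩B|: x∈[2,3], y∈[0,2] → 1·2 = 2.
|A| = 30.
|A ∖ B| = |A| − |A∩B| = 30 − 2 = 28.00.

28.00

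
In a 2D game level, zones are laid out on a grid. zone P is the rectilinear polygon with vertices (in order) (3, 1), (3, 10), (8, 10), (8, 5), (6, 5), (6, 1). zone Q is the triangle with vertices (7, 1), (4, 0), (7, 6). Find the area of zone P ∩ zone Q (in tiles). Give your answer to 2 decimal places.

2.50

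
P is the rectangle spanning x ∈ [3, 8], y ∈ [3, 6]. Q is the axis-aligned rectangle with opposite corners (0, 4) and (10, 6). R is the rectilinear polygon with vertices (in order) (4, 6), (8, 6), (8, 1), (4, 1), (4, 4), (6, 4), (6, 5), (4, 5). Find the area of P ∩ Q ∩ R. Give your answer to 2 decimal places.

6.00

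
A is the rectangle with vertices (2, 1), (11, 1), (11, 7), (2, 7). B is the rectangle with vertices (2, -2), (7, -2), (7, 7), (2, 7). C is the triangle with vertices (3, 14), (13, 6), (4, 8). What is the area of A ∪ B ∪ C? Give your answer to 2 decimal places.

By inclusion–exclusion:
Individual areas: |A| = 54, |B| = 45, |C| = 26.
|A∩B|: x∈[2,7], y∈[1,7] → 5·6 = 30.
|A∩C| = 0.6944.
|B∩C| = 0.
|A∩B∩C| = 0.
|A ∪ B ∪ C| = 125 − 30.6944 + 0 = 94.31.

94.31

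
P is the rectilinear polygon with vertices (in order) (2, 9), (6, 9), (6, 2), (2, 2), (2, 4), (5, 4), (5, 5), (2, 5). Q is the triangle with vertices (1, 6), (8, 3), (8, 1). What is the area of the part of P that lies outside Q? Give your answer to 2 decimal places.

|P| = 25, |P∩Q| = 2.1238.
|P ∖ Q| = |P| − |P∩Q| = 25 − 2.1238 = 22.88.

22.88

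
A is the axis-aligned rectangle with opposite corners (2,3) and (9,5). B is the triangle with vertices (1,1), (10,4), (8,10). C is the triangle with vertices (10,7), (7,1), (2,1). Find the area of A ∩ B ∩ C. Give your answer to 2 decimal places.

4.80

The intersection is the polygon with vertices (7,3), (4.667,3), (7.333,5), (9,5), (8.2,3.4).
By the shoelace formula its area is 4.80.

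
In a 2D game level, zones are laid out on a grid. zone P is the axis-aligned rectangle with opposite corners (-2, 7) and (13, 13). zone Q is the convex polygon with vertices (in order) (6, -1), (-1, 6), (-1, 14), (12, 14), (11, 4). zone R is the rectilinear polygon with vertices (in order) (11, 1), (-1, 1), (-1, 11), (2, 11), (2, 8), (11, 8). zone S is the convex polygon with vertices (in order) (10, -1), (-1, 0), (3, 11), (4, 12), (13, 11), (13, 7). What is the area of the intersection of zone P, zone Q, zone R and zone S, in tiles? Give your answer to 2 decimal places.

The intersection is the polygon with vertices (2,8), (11,8), (11,7), (1.546,7), (2,8.25).
By the shoelace formula its area is 9.28.

9.28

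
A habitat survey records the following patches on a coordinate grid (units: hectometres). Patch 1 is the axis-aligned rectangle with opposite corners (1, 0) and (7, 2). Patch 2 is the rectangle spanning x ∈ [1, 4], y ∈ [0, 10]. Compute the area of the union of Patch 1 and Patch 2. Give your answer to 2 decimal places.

By inclusion–exclusion:
Individual areas: |Patch 1| = 12, |Patch 2| = 30.
|Patch 1∩Patch 2|: x∈[1,4], y∈[0,2] → 3·2 = 6.
|Patch 1 ∪ Patch 2| = 42 − 6 = 36.00.

36.00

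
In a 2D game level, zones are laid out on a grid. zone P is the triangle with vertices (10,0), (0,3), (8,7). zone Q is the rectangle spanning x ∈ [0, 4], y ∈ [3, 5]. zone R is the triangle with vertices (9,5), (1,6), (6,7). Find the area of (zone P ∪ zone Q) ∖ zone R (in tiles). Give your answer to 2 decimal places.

|zone P ∪ zone Q| = 36.
|(zone P ∪ zone Q) ∩ zone R| = 2.2577.
|(zone P ∪ zone Q) ∖ zone R| = 36 − 2.2577 = 33.74.

33.74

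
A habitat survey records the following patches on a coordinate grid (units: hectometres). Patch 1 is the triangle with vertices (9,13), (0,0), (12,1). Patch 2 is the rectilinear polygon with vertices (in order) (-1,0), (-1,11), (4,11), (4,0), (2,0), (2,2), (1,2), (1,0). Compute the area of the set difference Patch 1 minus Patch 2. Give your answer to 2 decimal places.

64.38

|Patch 1| = 73.5, |Patch 1∩Patch 2| = 9.1207.
|Patch 1 ∖ Patch 2| = |Patch 1| − |Patch 1∩Patch 2| = 73.5 − 9.1207 = 64.38.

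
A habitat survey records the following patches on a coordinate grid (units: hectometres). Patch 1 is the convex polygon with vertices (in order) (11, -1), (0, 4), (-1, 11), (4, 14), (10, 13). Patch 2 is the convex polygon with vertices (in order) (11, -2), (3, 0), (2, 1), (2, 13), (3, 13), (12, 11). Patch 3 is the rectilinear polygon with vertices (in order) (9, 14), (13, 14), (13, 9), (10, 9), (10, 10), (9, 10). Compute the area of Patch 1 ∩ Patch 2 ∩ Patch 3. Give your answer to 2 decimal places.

2.04

The intersection is the polygon with vertices (10.113,11.419), (10.286,9), (10,9), (10,10), (9,10), (9,11.667).
By the shoelace formula its area is 2.04.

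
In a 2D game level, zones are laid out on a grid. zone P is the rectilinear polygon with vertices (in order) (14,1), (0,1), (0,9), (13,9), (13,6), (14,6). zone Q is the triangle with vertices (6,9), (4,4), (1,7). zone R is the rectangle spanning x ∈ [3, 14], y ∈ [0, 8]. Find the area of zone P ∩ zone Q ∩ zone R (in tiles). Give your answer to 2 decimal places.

The intersection is the polygon with vertices (3,5), (3,7.8), (3.5,8), (5.6,8), (4,4).
By the shoelace formula its area is 6.65.

6.65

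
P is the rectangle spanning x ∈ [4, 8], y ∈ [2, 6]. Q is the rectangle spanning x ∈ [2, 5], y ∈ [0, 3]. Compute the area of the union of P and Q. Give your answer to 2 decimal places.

24.00

By inclusion–exclusion:
Individual areas: |P| = 16, |Q| = 9.
|P∩Q|: x∈[4,5], y∈[2,3] → 1·1 = 1.
|P ∪ Q| = 25 − 1 = 24.00.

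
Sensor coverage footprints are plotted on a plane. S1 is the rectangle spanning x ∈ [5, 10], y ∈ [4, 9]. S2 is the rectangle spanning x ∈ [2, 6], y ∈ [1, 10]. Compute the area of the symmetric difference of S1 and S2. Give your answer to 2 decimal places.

|S1∩S2|: x∈[5,6], y∈[4,9] → 1·5 = 5.
|S1 △ S2| = |S1| + |S2| − 2·|S1∩S2| = 25 + 36 − 10 = 51.00.

51.00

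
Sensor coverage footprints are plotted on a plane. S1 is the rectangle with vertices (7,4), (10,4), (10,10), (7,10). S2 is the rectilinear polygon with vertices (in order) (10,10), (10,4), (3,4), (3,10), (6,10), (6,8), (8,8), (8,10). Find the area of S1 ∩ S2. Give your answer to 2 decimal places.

The intersection is the polygon with vertices (10,4), (7,4), (7,8), (8,8), (8,10), (10,10).
By the shoelace formula its area is 16.00.

16.00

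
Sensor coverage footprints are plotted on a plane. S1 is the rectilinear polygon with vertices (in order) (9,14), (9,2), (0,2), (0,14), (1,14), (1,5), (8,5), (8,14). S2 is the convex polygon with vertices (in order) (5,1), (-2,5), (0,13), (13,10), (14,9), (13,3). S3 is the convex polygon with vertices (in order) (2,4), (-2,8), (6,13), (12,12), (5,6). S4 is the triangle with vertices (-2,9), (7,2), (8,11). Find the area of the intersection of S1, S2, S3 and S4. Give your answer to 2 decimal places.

2.44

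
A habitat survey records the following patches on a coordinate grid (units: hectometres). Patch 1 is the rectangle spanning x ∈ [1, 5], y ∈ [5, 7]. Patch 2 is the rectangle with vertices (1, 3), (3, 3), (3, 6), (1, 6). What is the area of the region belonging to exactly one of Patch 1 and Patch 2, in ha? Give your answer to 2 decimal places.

|Patch 1∩Patch 2|: x∈[1,3], y∈[5,6] → 2·1 = 2.
|Patch 1 △ Patch 2| = |Patch 1| + |Patch 2| − 2·|Patch 1∩Patch 2| = 8 + 6 − 4 = 10.00.

10.00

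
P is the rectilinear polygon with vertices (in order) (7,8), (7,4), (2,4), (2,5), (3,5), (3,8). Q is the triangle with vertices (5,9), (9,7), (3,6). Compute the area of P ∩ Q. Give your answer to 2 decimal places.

5.33

The intersection is the polygon with vertices (7,6.667), (3,6), (4.333,8), (7,8).
By the shoelace formula its area is 5.33.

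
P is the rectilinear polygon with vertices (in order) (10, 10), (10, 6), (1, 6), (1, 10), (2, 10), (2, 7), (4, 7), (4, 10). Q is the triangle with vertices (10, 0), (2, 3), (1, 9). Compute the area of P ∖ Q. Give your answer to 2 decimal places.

26.75

|P| = 30, |P∩Q| = 3.25.
|P ∖ Q| = |P| − |P∩Q| = 30 − 3.25 = 26.75.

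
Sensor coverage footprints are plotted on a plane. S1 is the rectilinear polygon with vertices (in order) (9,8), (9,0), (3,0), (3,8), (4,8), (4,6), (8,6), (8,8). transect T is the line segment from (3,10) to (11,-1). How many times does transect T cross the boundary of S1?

The segment meets the boundary at (9,1.75), (5.909,6).

2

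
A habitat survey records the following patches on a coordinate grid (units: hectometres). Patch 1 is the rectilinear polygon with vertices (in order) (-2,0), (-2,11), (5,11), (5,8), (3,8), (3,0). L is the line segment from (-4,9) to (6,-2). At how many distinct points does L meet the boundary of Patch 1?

2

The segment meets the boundary at (3,1.3), (-2,6.8).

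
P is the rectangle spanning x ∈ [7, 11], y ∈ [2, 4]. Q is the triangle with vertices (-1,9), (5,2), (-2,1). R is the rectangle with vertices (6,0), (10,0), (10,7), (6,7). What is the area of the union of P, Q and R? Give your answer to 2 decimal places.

By inclusion–exclusion:
Individual areas: |P| = 8, |Q| = 27.5, |R| = 28.
|P∩Q| = 0.
|P∩R|: x∈[7,10], y∈[2,4] → 3·2 = 6.
|Q∩R| = 0.
|P∩Q∩R| = 0.
|P ∪ Q ∪ R| = 63.5 − 6 + 0 = 57.50.

57.50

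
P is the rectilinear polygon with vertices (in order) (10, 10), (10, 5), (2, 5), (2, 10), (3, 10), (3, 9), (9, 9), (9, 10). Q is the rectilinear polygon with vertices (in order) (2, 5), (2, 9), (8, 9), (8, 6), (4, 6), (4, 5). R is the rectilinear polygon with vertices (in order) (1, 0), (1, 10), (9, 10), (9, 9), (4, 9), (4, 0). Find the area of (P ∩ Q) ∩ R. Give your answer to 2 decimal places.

|P ∩ Q| = 20.
|(P ∩ Q) ∩ R| = 8.00.

8.00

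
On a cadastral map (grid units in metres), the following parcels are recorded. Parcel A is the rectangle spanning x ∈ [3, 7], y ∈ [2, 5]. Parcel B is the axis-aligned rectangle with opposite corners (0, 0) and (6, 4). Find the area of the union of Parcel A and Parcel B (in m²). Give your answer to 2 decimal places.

By inclusion–exclusion:
Individual areas: |Parcel A| = 12, |Parcel B| = 24.
|Parcel A∩Parcel B|: x∈[3,6], y∈[2,4] → 3·2 = 6.
|Parcel A ∪ Parcel B| = 36 − 6 = 30.00.

30.00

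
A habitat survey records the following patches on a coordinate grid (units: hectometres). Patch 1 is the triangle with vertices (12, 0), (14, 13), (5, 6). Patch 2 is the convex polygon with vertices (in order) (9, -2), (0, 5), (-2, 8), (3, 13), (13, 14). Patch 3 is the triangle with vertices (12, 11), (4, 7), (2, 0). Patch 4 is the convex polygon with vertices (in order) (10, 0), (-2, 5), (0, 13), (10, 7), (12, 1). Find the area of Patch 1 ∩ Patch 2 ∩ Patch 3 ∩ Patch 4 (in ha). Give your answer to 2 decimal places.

5.53

The intersection is the polygon with vertices (6.38,4.817), (5,6), (7.903,8.258), (8.941,7.635).
By the shoelace formula its area is 5.53.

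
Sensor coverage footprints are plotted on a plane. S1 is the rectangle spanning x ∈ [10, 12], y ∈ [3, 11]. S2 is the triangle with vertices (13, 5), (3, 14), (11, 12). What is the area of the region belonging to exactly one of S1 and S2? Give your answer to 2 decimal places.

|S1| = 16, |S2| = 26, |S1∩S2| = 7.5071.
|S1 △ S2| = |S1| + |S2| − 2·|S1∩S2| = 16 + 26 − 15.0143 = 26.99.

26.99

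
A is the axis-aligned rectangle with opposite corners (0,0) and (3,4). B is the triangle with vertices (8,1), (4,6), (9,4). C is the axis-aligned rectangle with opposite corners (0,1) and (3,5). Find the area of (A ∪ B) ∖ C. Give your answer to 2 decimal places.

|A ∪ B| = 20.5.
|(A ∪ B) ∩ C| = 9.
|(A ∪ B) ∖ C| = 20.5 − 9 = 11.50.

11.50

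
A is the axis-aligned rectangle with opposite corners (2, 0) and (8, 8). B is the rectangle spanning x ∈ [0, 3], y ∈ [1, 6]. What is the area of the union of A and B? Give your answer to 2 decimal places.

58.00

By inclusion–exclusion:
Individual areas: |A| = 48, |B| = 15.
|A∩B|: x∈[2,3], y∈[1,6] → 1·5 = 5.
|A ∪ B| = 63 − 5 = 58.00.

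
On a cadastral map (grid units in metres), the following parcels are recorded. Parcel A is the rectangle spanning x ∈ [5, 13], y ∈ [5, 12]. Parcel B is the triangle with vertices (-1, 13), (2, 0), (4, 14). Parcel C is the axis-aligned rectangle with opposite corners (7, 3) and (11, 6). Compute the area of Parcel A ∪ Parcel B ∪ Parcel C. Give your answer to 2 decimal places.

98.00

By inclusion–exclusion:
Individual areas: |Parcel A| = 56, |Parcel B| = 34, |Parcel C| = 12.
|Parcel A∩Parcel B| = 0.
|Parcel A∩Parcel C|: x∈[7,11], y∈[5,6] → 4·1 = 4.
|Parcel B∩Parcel C| = 0.
|Parcel A∩Parcel B∩Parcel C| = 0.
|Parcel A ∪ Parcel B ∪ Parcel C| = 102 − 4 + 0 = 98.00.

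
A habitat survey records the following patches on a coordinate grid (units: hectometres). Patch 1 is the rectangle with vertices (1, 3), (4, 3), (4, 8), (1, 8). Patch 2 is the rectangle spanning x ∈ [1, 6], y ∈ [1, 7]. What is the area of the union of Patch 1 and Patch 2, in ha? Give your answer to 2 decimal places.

33.00

By inclusion–exclusion:
Individual areas: |Patch 1| = 15, |Patch 2| = 30.
|Patch 1∩Patch 2|: x∈[1,4], y∈[3,7] → 3·4 = 12.
|Patch 1 ∪ Patch 2| = 45 − 12 = 33.00.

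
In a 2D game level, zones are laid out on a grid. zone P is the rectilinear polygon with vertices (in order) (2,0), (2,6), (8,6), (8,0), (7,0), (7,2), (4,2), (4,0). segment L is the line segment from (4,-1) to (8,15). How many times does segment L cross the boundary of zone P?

The segment meets the boundary at (5.75,6), (4.75,2).

2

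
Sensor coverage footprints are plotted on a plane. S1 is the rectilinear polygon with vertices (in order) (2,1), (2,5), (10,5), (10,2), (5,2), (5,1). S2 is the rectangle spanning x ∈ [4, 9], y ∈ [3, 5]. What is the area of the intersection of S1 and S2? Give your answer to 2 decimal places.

10.00

The intersection is the polygon with vertices (9,5), (9,3), (4,3), (4,5).
By the shoelace formula its area is 10.00.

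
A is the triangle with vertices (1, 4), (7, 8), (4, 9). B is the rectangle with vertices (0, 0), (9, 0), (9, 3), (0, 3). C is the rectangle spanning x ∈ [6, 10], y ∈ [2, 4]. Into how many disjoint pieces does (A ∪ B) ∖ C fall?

2

(A ∪ B) ∖ C splits into 2 disjoint pieces (area 9, area 24).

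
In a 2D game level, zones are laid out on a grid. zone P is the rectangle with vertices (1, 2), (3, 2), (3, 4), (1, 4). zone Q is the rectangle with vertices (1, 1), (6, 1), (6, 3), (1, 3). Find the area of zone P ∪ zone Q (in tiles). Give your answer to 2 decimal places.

By inclusion–exclusion:
Individual areas: |zone P| = 4, |zone Q| = 10.
|zone P∩zone Q|: x∈[1,3], y∈[2,3] → 2·1 = 2.
|zone P ∪ zone Q| = 14 − 2 = 12.00.

12.00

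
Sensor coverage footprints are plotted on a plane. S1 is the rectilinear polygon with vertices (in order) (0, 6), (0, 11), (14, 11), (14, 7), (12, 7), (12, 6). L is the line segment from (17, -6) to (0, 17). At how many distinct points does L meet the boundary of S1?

2

The segment meets the boundary at (4.435,11), (8.13,6).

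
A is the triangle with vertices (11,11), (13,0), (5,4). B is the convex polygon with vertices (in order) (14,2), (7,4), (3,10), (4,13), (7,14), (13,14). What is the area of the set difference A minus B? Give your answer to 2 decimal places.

11.67

|A| = 40, |A∩B| = 28.3313.
|A ∖ B| = |A| − |A∩B| = 40 − 28.3313 = 11.67.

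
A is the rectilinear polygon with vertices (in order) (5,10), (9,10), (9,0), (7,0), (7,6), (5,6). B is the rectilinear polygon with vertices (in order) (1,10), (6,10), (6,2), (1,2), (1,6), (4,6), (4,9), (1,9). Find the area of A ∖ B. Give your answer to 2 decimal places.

24.00

|A| = 28, |A∩B| = 4.
|A ∖ B| = |A| − |A∩B| = 28 − 4 = 24.00.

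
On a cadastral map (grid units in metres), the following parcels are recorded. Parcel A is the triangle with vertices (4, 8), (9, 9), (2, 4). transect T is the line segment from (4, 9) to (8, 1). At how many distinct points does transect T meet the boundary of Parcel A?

The segment meets the boundary at (5.316,6.368), (4.455,8.091).

2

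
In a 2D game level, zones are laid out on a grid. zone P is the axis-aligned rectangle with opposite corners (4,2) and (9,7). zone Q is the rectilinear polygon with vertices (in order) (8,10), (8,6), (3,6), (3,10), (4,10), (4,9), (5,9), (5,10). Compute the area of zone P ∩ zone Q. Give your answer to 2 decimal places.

The intersection is the polygon with vertices (4,7), (8,7), (8,6), (4,6).
By the shoelace formula its area is 4.00.

4.00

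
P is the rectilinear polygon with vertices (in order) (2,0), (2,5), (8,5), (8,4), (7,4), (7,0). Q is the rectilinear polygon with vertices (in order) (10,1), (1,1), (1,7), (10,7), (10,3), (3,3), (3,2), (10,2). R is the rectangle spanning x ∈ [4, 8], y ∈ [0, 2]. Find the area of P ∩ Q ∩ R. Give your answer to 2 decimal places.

The intersection is the polygon with vertices (7,2), (7,1), (4,1), (4,2).
By the shoelace formula its area is 3.00.

3.00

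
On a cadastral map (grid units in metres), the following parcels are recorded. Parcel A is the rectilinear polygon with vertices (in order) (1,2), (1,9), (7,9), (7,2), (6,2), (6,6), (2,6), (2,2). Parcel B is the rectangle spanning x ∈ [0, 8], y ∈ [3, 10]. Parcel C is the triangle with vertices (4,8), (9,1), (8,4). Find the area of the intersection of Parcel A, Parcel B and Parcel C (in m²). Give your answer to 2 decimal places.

1.57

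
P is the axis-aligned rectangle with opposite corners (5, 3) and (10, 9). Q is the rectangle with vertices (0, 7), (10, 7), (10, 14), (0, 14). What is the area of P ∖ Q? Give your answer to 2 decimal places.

20.00

|P∩Q|: x∈[5,10], y∈[7,9] → 5·2 = 10.
|P| = 30.
|P ∖ Q| = |P| − |P∩Q| = 30 − 10 = 20.00.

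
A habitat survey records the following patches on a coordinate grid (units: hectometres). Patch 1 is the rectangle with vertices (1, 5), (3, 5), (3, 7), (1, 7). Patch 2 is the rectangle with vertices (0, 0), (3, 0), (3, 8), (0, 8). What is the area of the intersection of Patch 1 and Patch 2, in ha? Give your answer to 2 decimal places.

|Patch 1∩Patch 2|: x∈[1,3], y∈[5,7] → 2·2 = 4.

4.00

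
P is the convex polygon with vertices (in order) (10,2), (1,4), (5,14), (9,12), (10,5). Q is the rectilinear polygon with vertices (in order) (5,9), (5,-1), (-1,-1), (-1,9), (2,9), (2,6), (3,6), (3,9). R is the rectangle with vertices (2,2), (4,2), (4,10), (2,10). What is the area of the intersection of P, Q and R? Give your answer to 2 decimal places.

7.89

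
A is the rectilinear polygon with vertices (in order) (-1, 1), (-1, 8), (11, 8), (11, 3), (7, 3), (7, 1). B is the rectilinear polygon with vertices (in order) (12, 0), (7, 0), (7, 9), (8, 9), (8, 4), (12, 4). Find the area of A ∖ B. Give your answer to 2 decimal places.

68.00

|A| = 76, |A∩B| = 8.
|A ∖ B| = |A| − |A∩B| = 76 − 8 = 68.00.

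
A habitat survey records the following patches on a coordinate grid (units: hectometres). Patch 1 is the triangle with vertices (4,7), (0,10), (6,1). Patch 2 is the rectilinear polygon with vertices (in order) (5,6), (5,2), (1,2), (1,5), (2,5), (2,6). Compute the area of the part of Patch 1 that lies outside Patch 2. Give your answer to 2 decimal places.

5.58

|Patch 1| = 9, |Patch 1∩Patch 2| = 3.4167.
|Patch 1 ∖ Patch 2| = |Patch 1| − |Patch 1∩Patch 2| = 9 − 3.4167 = 5.58.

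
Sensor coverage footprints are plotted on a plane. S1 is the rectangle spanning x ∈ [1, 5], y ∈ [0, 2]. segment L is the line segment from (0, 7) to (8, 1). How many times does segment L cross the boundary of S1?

The segment lies entirely outside S1 and never meets its boundary.

0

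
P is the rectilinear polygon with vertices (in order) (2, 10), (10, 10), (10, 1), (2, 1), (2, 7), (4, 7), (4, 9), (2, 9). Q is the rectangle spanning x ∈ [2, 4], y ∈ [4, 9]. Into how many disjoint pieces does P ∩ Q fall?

1

P ∩ Q is a single connected region.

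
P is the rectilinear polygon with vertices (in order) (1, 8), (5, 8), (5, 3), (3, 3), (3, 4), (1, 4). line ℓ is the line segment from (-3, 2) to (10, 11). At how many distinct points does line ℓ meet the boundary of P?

The segment meets the boundary at (1,4.769), (5,7.538).

2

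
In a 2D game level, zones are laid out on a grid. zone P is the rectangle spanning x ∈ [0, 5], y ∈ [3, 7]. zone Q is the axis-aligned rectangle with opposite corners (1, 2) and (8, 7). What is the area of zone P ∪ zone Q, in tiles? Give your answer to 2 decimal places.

39.00

By inclusion–exclusion:
Individual areas: |zone P| = 20, |zone Q| = 35.
|zone P∩zone Q|: x∈[1,5], y∈[3,7] → 4·4 = 16.
|zone P ∪ zone Q| = 55 − 16 = 39.00.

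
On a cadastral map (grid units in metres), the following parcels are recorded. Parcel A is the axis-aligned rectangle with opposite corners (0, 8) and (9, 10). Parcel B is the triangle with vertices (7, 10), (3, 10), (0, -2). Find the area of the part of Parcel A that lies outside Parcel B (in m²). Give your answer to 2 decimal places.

10.67

|Parcel A| = 18, |Parcel A∩Parcel B| = 7.3333.
|Parcel A ∖ Parcel B| = |Parcel A| − |Parcel A∩Parcel B| = 18 − 7.3333 = 10.67.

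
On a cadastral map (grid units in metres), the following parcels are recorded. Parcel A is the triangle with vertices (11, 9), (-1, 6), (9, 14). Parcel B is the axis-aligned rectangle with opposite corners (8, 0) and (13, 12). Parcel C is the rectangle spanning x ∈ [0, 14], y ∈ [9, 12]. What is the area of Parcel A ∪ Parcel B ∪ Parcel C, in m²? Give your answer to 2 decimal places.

101.55

By inclusion–exclusion:
Individual areas: |Parcel A| = 33, |Parcel B| = 60, |Parcel C| = 42.
|Parcel A∩Parcel B| = 8.325.
|Parcel A∩Parcel C| = 17.325.
|Parcel B∩Parcel C|: x∈[8,13], y∈[9,12] → 5·3 = 15.
|Parcel A∩Parcel B∩Parcel C| = 7.2.
|Parcel A ∪ Parcel B ∪ Parcel C| = 135 − 40.65 + 7.2 = 101.55.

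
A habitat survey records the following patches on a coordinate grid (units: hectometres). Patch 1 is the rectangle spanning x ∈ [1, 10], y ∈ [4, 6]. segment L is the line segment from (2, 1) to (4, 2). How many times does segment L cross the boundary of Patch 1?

0

The segment lies entirely outside Patch 1 and never meets its boundary.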